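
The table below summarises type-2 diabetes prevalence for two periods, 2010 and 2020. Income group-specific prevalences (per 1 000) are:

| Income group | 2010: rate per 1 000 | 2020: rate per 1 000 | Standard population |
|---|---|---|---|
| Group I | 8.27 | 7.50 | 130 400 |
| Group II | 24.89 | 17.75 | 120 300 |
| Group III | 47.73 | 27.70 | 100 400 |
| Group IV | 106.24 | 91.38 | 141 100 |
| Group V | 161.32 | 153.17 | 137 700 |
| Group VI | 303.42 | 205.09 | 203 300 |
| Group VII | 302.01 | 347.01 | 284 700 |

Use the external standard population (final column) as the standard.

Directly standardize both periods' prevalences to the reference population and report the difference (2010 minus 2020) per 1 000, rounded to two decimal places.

Standard total = 1 117 900; weights = 0.1166, 0.1076, 0.0898, 0.1262, 0.1232, 0.1819, 0.2547.
2010: 0.1166×8.27 + 0.1076×24.89 + 0.0898×47.73 + 0.1262×106.24 + 0.1232×161.32 + 0.1819×303.42 + 0.2547×302.01 = 173.3040 per 1 000.
2020: 0.1166×7.50 + 0.1076×17.75 + 0.0898×27.70 + 0.1262×91.38 + 0.1232×153.17 + 0.1819×205.09 + 0.2547×347.01 = 161.3455 per 1 000.
Difference = 173.3040 − 161.3455 = 11.9585.

11.96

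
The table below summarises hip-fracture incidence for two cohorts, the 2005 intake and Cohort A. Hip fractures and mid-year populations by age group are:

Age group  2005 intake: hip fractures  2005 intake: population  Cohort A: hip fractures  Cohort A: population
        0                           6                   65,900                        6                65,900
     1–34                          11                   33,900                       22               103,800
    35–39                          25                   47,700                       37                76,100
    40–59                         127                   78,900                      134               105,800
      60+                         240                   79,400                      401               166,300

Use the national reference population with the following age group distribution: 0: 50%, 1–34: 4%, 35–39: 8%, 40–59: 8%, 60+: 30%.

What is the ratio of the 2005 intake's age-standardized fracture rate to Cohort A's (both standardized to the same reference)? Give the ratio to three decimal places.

Age-specific rates per 100,000 for the 2005 intake: 9.10, 32.45, 52.41, 160.96, 302.27.
For Cohort A: 9.10, 21.19, 48.62, 126.65, 241.13.
Standard weights: 0.50, 0.04, 0.08, 0.08, 0.30.
The 2005 intake: 0.5000×9.10 + 0.0400×32.45 + 0.0800×52.41 + 0.0800×160.96 + 0.3000×302.27 = 113.6003 per 100,000.
Cohort A: 0.5000×9.10 + 0.0400×21.19 + 0.0800×48.62 + 0.0800×126.65 + 0.3000×241.13 = 91.7612 per 100,000.
Ratio = 113.6003 ÷ 91.7612 = 1.23800.

1.238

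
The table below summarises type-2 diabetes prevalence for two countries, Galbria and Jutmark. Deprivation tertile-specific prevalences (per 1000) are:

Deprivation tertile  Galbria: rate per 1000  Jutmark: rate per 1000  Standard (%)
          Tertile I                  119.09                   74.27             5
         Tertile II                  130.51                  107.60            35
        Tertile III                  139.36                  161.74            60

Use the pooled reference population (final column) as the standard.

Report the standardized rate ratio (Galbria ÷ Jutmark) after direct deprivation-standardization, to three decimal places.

Standard weights: 0.05, 0.35, 0.60.
Galbria: 0.0500×119.09 + 0.3500×130.51 + 0.6000×139.36 = 135.2490 per 1000.
Jutmark: 0.0500×74.27 + 0.3500×107.60 + 0.6000×161.74 = 138.4175 per 1000.
Ratio = 135.2490 ÷ 138.4175 = 0.97711.

0.977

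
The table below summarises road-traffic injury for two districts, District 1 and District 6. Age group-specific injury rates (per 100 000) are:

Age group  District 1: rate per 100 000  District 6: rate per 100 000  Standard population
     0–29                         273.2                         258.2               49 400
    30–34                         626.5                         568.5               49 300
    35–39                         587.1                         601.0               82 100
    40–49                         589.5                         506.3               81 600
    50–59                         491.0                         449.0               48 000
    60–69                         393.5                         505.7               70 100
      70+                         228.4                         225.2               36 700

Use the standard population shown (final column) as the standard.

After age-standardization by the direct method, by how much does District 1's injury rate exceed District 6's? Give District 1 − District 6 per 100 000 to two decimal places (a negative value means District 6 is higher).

Standard total = 417 200; weights = 0.1184, 0.1182, 0.1968, 0.1956, 0.1151, 0.1680, 0.0880.
District 1: 0.1184×273.2 + 0.1182×626.5 + 0.1968×587.1 + 0.1956×589.5 + 0.1151×491.0 + 0.1680×393.5 + 0.0880×228.4 = 479.9168 per 100 000.
District 6: 0.1184×258.2 + 0.1182×568.5 + 0.1968×601.0 + 0.1956×506.3 + 0.1151×449.0 + 0.1680×505.7 + 0.0880×225.2 = 471.4878 per 100 000.
Difference = 479.9168 − 471.4878 = 8.4289.

8.43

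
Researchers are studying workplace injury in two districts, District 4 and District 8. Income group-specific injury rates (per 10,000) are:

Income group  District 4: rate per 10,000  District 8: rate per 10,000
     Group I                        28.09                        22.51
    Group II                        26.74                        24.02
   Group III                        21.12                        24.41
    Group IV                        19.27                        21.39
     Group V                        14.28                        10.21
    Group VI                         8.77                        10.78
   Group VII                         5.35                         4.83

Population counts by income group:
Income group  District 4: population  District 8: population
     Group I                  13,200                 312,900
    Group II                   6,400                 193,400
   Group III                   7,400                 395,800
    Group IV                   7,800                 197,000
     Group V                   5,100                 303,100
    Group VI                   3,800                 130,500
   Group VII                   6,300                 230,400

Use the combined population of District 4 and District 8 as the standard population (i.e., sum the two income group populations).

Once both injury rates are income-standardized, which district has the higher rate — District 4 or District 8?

Combined standard total = 1,813,100; weights = 0.1799, 0.1102, 0.2224, 0.1130, 0.1700, 0.0741, 0.1305.
District 4: 0.1799×28.09 + 0.1102×26.74 + 0.2224×21.12 + 0.1130×19.27 + 0.1700×14.28 + 0.0741×8.77 + 0.1305×5.35 = 18.6477 per 10,000.
District 8: 0.1799×22.51 + 0.1102×24.02 + 0.2224×24.41 + 0.1130×21.39 + 0.1700×10.21 + 0.0741×10.78 + 0.1305×4.83 = 17.7046 per 10,000.

District 4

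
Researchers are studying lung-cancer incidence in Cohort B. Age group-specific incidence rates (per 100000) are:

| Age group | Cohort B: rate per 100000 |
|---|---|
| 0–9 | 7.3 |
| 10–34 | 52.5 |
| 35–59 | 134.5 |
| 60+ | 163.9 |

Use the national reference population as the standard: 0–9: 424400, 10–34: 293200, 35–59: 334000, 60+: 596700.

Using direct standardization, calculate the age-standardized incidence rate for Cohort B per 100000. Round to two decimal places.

Standard total = 1648300; weights = 0.2575, 0.1779, 0.2026, 0.3620.
Standardized rate: 0.2575×7.3 + 0.1779×52.5 + 0.2026×134.5 + 0.3620×163.9 = 97.8058 per 100000.

97.81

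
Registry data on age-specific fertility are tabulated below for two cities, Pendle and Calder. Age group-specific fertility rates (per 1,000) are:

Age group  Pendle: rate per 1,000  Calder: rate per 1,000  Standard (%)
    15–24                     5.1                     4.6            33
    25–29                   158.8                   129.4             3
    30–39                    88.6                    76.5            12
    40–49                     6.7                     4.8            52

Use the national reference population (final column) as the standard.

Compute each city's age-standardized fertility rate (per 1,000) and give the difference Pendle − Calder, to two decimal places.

Standard weights: 0.33, 0.03, 0.12, 0.52.
Pendle: 0.3300×5.1 + 0.0300×158.8 + 0.1200×88.6 + 0.5200×6.7 = 20.5630 per 1,000.
Calder: 0.3300×4.6 + 0.0300×129.4 + 0.1200×76.5 + 0.5200×4.8 = 17.0760 per 1,000.
Difference = 20.5630 − 17.0760 = 3.4870.

3.49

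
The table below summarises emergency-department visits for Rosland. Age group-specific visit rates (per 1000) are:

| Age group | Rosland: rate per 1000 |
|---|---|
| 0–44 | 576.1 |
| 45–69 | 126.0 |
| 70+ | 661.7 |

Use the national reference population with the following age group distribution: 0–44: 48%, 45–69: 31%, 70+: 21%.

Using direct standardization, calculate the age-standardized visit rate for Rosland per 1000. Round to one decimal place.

454.5

Standard weights: 0.48, 0.31, 0.21.
Standardized rate: 0.4800×576.1 + 0.3100×126.0 + 0.2100×661.7 = 454.5450 per 1000.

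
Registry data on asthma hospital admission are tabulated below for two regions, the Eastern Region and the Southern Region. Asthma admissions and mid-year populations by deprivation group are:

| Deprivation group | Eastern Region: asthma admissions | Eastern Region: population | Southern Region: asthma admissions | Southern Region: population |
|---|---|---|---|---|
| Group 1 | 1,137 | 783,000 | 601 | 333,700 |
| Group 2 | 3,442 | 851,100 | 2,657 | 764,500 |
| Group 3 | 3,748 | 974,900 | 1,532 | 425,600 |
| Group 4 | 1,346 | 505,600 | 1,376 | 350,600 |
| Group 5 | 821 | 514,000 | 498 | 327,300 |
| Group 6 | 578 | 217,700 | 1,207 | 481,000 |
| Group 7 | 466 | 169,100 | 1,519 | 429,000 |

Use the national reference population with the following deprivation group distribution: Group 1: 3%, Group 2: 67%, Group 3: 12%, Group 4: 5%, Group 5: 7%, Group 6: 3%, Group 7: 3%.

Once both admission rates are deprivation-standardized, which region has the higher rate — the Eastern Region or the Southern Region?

Deprivation-specific rates per 10,000 for the Eastern Region: 14.52, 40.44, 38.44, 26.62, 15.97, 26.55, 27.56.
For the Southern Region: 18.01, 34.75, 36.00, 39.25, 15.22, 25.09, 35.41.
Standard weights: 0.03, 0.67, 0.12, 0.05, 0.07, 0.03, 0.03.
The Eastern Region: 0.0300×14.52 + 0.6700×40.44 + 0.1200×38.44 + 0.0500×26.62 + 0.0700×15.97 + 0.0300×26.55 + 0.0300×27.56 = 36.2174 per 10,000.
The Southern Region: 0.0300×18.01 + 0.6700×34.75 + 0.1200×36.00 + 0.0500×39.25 + 0.0700×15.22 + 0.0300×25.09 + 0.0300×35.41 = 32.9880 per 10,000.
The crude rates (28.73 vs 30.18) would put the Southern Region higher, but that reflects its deprivation composition; once standardized to a common deprivation structure, the Eastern Region has the higher underlying rate.

Eastern Region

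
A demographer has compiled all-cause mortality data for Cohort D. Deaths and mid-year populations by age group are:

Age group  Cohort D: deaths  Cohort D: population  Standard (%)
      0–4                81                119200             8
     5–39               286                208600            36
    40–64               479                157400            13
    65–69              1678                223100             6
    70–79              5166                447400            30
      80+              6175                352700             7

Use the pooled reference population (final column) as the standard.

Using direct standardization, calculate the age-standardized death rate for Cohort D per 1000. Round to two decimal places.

6.08

Age-specific rates per 1000 for Cohort D: 0.680, 1.371, 3.043, 7.521, 11.547, 17.508.
Standard weights: 0.08, 0.36, 0.13, 0.06, 0.30, 0.07.
Standardized rate: 0.0800×0.680 + 0.3600×1.371 + 0.1300×3.043 + 0.0600×7.521 + 0.3000×11.547 + 0.0700×17.508 = 6.0844 per 1000.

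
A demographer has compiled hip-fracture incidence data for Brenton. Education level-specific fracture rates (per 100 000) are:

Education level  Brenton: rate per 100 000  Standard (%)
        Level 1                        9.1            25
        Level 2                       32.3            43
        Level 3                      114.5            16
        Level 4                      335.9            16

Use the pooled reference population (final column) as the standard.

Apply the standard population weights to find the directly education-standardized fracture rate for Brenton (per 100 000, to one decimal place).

88.2

Standard weights: 0.25, 0.43, 0.16, 0.16.
Standardized rate: 0.2500×9.1 + 0.4300×32.3 + 0.1600×114.5 + 0.1600×335.9 = 88.2280 per 100 000.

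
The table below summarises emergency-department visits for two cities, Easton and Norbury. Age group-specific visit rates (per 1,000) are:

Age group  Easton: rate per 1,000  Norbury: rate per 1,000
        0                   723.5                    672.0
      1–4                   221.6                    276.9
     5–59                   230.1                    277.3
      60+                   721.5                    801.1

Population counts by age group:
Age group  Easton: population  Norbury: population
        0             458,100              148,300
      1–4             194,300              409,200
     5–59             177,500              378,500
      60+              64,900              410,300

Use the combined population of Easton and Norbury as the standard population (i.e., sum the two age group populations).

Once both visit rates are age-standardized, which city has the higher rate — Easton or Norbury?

Combined standard total = 2,241,100; weights = 0.2706, 0.2693, 0.2481, 0.2120.
Easton: 0.2706×723.5 + 0.2693×221.6 + 0.2481×230.1 + 0.2120×721.5 = 465.5118 per 1,000.
Norbury: 0.2706×672.0 + 0.2693×276.9 + 0.2481×277.3 + 0.2120×801.1 = 495.0567 per 1,000.
The crude rates (516.50 vs 480.29) would put Easton higher, but that reflects its age composition; once standardized to a common age structure, Norbury has the higher underlying rate.

Norbury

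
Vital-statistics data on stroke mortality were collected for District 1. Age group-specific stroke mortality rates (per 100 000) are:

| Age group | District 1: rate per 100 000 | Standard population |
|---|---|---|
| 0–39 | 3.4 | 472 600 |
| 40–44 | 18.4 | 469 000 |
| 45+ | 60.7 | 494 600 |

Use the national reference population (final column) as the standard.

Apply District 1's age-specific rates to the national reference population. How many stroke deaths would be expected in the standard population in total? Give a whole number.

Expected stroke deaths = Σ (standard pop × age-specific rate ÷ 100 000)
= 472 600×3.4/100 000 + 469 000×18.4/100 000 + 494 600×60.7/100 000
= 16.07 + 86.30 + 300.22 = 402.59.

403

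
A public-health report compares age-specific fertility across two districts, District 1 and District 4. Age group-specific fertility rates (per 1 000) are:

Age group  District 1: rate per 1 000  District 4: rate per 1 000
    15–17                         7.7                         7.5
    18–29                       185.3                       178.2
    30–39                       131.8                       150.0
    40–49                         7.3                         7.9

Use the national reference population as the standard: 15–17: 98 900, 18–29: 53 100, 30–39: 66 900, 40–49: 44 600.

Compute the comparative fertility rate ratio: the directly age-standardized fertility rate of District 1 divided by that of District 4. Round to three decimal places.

0.959

Standard total = 263 500; weights = 0.3753, 0.2015, 0.2539, 0.1693.
District 1: 0.3753×7.7 + 0.2015×185.3 + 0.2539×131.8 + 0.1693×7.3 = 74.9296 per 1 000.
District 4: 0.3753×7.5 + 0.2015×178.2 + 0.2539×150.0 + 0.1693×7.9 = 78.1461 per 1 000.
Ratio = 74.9296 ÷ 78.1461 = 0.95884.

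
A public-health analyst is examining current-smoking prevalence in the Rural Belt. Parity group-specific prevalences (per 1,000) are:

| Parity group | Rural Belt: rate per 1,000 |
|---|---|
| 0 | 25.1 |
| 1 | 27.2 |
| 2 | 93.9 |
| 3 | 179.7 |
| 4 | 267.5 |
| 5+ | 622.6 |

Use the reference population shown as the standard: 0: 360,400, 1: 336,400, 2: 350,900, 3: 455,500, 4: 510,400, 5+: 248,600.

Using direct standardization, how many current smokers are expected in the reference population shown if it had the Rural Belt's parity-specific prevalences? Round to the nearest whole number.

424309

Expected current smokers = Σ (standard pop × parity-specific rate ÷ 1,000)
= 360,400×25.1/1,000 + 336,400×27.2/1,000 + 350,900×93.9/1,000 + 455,500×179.7/1,000 + 510,400×267.5/1,000 + 248,600×622.6/1,000
= 9046.04 + 9150.08 + 32949.51 + 81853.35 + 136532.00 + 154778.36 = 424309.34.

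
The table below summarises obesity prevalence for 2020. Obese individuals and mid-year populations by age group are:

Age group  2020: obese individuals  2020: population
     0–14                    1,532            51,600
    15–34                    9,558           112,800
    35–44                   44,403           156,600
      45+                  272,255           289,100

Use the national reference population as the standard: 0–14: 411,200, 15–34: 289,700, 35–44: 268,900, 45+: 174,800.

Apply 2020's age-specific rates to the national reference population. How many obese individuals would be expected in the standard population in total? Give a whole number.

277616

Age-specific rates per 1,000 for 2020: 29.690, 84.734, 283.544, 941.733.
Expected obese individuals = Σ (standard pop × age-specific rate ÷ 1,000)
= 411,200×29.690/1,000 + 289,700×84.734/1,000 + 268,900×283.544/1,000 + 174,800×941.733/1,000
= 12208.50 + 24547.45 + 76245.00 + 164614.92 = 277615.87.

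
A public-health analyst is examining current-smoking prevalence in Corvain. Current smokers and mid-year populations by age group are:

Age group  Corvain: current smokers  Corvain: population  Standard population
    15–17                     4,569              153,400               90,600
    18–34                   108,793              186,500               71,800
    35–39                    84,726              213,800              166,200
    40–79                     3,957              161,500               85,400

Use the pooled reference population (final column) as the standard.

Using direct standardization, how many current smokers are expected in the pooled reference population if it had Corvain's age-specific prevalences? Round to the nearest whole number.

112538

Age-specific rates per 1,000 for Corvain: 29.785, 583.340, 396.286, 24.502.
Expected current smokers = Σ (standard pop × age-specific rate ÷ 1,000)
= 90,600×29.785/1,000 + 71,800×583.340/1,000 + 166,200×396.286/1,000 + 85,400×24.502/1,000
= 2698.51 + 41883.85 + 65862.77 + 2092.43 = 112537.56.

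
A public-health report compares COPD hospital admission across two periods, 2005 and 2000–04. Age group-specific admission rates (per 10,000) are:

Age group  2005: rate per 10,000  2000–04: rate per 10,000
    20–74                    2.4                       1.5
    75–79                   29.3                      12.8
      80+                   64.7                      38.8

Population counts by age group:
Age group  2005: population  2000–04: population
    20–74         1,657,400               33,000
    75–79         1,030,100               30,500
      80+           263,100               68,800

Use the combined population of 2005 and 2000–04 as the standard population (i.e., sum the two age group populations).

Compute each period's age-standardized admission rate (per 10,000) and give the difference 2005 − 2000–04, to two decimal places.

Combined standard total = 3,082,900; weights = 0.5483, 0.3440, 0.1077.
2005: 0.5483×2.4 + 0.3440×29.3 + 0.1077×64.7 = 18.3614 per 10,000.
2000–04: 0.5483×1.5 + 0.3440×12.8 + 0.1077×38.8 = 9.4032 per 10,000.
Difference = 18.3614 − 9.4032 = 8.9583.

8.96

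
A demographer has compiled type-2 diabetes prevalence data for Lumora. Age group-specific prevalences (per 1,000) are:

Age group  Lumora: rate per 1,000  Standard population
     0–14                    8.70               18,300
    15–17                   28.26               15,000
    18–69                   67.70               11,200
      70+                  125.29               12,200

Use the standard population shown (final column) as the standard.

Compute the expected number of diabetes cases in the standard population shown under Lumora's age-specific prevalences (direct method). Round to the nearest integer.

2870

Expected diabetes cases = Σ (standard pop × age-specific rate ÷ 1,000)
= 18,300×8.70/1,000 + 15,000×28.26/1,000 + 11,200×67.70/1,000 + 12,200×125.29/1,000
= 159.21 + 423.90 + 758.24 + 1528.54 = 2869.89.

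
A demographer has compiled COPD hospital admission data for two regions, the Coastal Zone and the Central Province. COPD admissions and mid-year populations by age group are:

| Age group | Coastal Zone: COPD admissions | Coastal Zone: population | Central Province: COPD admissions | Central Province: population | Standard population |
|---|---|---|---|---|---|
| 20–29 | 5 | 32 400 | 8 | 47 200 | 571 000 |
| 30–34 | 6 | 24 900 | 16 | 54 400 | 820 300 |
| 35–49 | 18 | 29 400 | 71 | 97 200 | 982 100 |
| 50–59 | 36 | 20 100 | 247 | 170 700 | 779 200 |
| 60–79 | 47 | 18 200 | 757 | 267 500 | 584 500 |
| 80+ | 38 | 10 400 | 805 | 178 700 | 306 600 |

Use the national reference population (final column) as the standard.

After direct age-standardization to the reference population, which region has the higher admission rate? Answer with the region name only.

Age-specific rates per 10 000 for the Coastal Zone: 1.54, 2.41, 6.12, 17.91, 25.82, 36.54.
For the Central Province: 1.69, 2.94, 7.30, 14.47, 28.30, 45.05.
Standard total = 4 043 700; weights = 0.1412, 0.2029, 0.2429, 0.1927, 0.1445, 0.0758.
The Coastal Zone: 0.1412×1.54 + 0.2029×2.41 + 0.2429×6.12 + 0.1927×17.91 + 0.1445×25.82 + 0.0758×36.54 = 12.1481 per 10 000.
The Central Province: 0.1412×1.69 + 0.2029×2.94 + 0.2429×7.30 + 0.1927×14.47 + 0.1445×28.30 + 0.0758×45.05 = 12.9044 per 10 000.

Central Province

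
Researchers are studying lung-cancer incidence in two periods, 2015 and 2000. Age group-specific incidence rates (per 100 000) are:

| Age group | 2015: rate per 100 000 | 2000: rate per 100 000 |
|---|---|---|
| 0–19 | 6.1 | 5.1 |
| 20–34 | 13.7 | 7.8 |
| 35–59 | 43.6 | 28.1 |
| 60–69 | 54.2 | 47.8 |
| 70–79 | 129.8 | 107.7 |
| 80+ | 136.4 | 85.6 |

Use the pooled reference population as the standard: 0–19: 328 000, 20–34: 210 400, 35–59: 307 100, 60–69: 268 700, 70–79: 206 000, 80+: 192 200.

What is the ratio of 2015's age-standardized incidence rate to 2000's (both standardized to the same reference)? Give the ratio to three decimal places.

1.353

Standard total = 1 512 400; weights = 0.2169, 0.1391, 0.2031, 0.1777, 0.1362, 0.1271.
2015: 0.2169×6.1 + 0.1391×13.7 + 0.2031×43.6 + 0.1777×54.2 + 0.1362×129.8 + 0.1271×136.4 = 56.7252 per 100 000.
2000: 0.2169×5.1 + 0.1391×7.8 + 0.2031×28.1 + 0.1777×47.8 + 0.1362×107.7 + 0.1271×85.6 = 41.9372 per 100 000.
Ratio = 56.7252 ÷ 41.9372 = 1.35262.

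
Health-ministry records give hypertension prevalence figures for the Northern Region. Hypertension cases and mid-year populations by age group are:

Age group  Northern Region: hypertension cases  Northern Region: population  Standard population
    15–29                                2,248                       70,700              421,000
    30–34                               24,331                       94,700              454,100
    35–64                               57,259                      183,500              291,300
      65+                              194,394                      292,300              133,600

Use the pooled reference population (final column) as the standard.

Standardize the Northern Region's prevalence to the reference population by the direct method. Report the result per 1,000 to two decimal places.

238.31

Age-specific rates per 1,000 for the Northern Region: 31.796, 256.927, 312.038, 665.050.
Standard total = 1,300,000; weights = 0.3238, 0.3493, 0.2241, 0.1028.
Standardized rate: 0.3238×31.796 + 0.3493×256.927 + 0.2241×312.038 + 0.1028×665.050 = 238.3109 per 1,000.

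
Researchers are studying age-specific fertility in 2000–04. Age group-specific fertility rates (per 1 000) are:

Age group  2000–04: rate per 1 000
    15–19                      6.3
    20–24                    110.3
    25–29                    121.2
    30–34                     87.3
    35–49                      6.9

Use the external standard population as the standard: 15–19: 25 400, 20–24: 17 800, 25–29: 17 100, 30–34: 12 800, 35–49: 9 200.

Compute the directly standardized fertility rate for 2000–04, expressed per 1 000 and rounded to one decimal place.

Standard total = 82 300; weights = 0.3086, 0.2163, 0.2078, 0.1555, 0.1118.
Standardized rate: 0.3086×6.3 + 0.2163×110.3 + 0.2078×121.2 + 0.1555×87.3 + 0.1118×6.9 = 65.3317 per 1 000.

65.3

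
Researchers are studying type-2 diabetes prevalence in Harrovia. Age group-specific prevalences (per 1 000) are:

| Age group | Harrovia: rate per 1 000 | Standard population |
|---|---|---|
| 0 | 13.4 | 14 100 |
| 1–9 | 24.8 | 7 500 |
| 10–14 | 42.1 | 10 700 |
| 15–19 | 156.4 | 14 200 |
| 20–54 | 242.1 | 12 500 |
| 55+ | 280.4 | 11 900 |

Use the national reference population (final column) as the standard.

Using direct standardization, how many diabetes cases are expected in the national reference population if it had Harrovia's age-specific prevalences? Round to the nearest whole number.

Expected diabetes cases = Σ (standard pop × age-specific rate ÷ 1 000)
= 14 100×13.4/1 000 + 7 500×24.8/1 000 + 10 700×42.1/1 000 + 14 200×156.4/1 000 + 12 500×242.1/1 000 + 11 900×280.4/1 000
= 188.94 + 186.00 + 450.47 + 2220.88 + 3026.25 + 3336.76 = 9409.30.

9409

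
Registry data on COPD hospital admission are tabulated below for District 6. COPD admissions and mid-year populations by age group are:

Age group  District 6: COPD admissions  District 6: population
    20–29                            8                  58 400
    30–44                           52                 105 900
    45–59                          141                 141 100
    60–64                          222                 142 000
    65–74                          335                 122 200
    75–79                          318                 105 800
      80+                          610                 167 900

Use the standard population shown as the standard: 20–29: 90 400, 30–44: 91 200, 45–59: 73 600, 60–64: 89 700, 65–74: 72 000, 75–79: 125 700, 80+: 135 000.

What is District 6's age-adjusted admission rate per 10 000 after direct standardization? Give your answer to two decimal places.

19.73

Age-specific rates per 10 000 for District 6: 1.37, 4.91, 9.99, 15.63, 27.41, 30.06, 36.33.
Standard total = 677 600; weights = 0.1334, 0.1346, 0.1086, 0.1324, 0.1063, 0.1855, 0.1992.
Standardized rate: 0.1334×1.37 + 0.1346×4.91 + 0.1086×9.99 + 0.1324×15.63 + 0.1063×27.41 + 0.1855×30.06 + 0.1992×36.33 = 19.7257 per 10 000.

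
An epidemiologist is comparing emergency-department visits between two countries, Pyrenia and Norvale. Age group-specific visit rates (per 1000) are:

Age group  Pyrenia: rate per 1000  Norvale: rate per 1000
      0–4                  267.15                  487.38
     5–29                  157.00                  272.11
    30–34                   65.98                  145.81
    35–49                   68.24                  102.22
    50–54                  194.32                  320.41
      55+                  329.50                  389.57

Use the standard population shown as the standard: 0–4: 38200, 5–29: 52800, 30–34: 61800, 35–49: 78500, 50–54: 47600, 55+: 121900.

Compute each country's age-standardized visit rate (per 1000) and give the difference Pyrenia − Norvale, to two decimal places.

Standard total = 400800; weights = 0.0953, 0.1317, 0.1542, 0.1959, 0.1188, 0.3041.
Pyrenia: 0.0953×267.15 + 0.1317×157.00 + 0.1542×65.98 + 0.1959×68.24 + 0.1188×194.32 + 0.3041×329.50 = 192.9761 per 1000.
Norvale: 0.0953×487.38 + 0.1317×272.11 + 0.1542×145.81 + 0.1959×102.22 + 0.1188×320.41 + 0.3041×389.57 = 281.3392 per 1000.
Difference = 192.9761 − 281.3392 = -88.3631.

-88.36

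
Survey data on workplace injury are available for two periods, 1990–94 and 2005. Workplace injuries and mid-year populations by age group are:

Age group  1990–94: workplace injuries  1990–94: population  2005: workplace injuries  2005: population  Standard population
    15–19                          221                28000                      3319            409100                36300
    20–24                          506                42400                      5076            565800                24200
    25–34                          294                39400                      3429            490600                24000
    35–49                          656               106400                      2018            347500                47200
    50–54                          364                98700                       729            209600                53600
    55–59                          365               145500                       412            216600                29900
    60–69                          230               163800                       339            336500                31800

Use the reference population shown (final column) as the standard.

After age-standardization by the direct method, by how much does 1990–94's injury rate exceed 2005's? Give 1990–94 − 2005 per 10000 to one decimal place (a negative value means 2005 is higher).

5.4

Age-specific rates per 10000 for 1990–94: 78.93, 119.34, 74.62, 61.65, 36.88, 25.09, 14.04.
For 2005: 81.13, 89.71, 69.89, 58.07, 34.78, 19.02, 10.07.
Standard total = 247000; weights = 0.1470, 0.0980, 0.0972, 0.1911, 0.2170, 0.1211, 0.1287.
1990–94: 0.1470×78.93 + 0.0980×119.34 + 0.0972×74.62 + 0.1911×61.65 + 0.2170×36.88 + 0.1211×25.09 + 0.1287×14.04 = 55.1716 per 10000.
2005: 0.1470×81.13 + 0.0980×89.71 + 0.0972×69.89 + 0.1911×58.07 + 0.2170×34.78 + 0.1211×19.02 + 0.1287×10.07 = 49.7484 per 10000.
Difference = 55.1716 − 49.7484 = 5.4232.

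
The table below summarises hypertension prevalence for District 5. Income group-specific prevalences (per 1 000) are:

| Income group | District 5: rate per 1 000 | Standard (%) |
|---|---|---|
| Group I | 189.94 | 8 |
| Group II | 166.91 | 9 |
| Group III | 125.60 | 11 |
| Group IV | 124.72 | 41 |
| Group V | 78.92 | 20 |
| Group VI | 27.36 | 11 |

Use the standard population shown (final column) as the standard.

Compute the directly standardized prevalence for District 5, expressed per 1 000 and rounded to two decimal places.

113.96

Standard weights: 0.08, 0.09, 0.11, 0.41, 0.20, 0.11.
Standardized rate: 0.0800×189.94 + 0.0900×166.91 + 0.1100×125.60 + 0.4100×124.72 + 0.2000×78.92 + 0.1100×27.36 = 113.9619 per 1 000.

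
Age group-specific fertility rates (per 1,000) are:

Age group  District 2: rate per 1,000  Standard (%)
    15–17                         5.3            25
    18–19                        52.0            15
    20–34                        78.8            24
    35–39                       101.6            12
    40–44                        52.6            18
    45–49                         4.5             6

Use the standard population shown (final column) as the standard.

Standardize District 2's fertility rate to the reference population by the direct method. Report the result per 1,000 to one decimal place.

Standard weights: 0.25, 0.15, 0.24, 0.12, 0.18, 0.06.
Standardized rate: 0.2500×5.3 + 0.1500×52.0 + 0.2400×78.8 + 0.1200×101.6 + 0.1800×52.6 + 0.0600×4.5 = 49.9670 per 1,000.

50.0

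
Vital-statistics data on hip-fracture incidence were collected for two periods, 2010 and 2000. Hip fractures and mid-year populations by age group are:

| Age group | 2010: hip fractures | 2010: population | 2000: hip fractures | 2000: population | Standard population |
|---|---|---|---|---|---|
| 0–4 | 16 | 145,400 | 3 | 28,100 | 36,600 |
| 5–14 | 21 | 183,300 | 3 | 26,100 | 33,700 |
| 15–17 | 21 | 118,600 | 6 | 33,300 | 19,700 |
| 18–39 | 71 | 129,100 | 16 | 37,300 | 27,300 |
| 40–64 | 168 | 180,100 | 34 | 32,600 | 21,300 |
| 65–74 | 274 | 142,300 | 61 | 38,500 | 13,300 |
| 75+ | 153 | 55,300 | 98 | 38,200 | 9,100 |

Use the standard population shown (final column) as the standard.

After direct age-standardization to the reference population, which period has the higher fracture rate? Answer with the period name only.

Age-specific rates per 100,000 for 2010: 11.00, 11.46, 17.71, 55.00, 93.28, 192.55, 276.67.
For 2000: 10.68, 11.49, 18.02, 42.90, 104.29, 158.44, 256.54.
Standard total = 161,000; weights = 0.2273, 0.2093, 0.1224, 0.1696, 0.1323, 0.0826, 0.0565.
2010: 0.2273×11.00 + 0.2093×11.46 + 0.1224×17.71 + 0.1696×55.00 + 0.1323×93.28 + 0.0826×192.55 + 0.0565×276.67 = 60.2770 per 100,000.
2000: 0.2273×10.68 + 0.2093×11.49 + 0.1224×18.02 + 0.1696×42.90 + 0.1323×104.29 + 0.0826×158.44 + 0.0565×256.54 = 55.6982 per 100,000.
The crude rates (75.88 vs 94.40) would put 2000 higher, but that reflects its age composition; once standardized to a common age structure, 2010 has the higher underlying rate.

2010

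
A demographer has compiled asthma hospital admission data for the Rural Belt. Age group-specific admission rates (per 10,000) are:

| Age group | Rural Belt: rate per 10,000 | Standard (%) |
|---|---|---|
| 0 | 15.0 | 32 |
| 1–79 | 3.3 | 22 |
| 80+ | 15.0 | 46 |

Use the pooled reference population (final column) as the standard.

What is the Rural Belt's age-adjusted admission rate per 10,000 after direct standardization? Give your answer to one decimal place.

12.4

Standard weights: 0.32, 0.22, 0.46.
Standardized rate: 0.3200×15.0 + 0.2200×3.3 + 0.4600×15.0 = 12.4260 per 10,000.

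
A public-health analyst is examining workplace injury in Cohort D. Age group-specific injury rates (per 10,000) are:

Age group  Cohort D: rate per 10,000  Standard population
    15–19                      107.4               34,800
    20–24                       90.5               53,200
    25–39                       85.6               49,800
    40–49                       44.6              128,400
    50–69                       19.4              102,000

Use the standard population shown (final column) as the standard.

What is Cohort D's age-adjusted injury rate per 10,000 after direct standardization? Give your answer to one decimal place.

Standard total = 368,200; weights = 0.0945, 0.1445, 0.1353, 0.3487, 0.2770.
Standardized rate: 0.0945×107.4 + 0.1445×90.5 + 0.1353×85.6 + 0.3487×44.6 + 0.2770×19.4 = 55.7318 per 10,000.

55.7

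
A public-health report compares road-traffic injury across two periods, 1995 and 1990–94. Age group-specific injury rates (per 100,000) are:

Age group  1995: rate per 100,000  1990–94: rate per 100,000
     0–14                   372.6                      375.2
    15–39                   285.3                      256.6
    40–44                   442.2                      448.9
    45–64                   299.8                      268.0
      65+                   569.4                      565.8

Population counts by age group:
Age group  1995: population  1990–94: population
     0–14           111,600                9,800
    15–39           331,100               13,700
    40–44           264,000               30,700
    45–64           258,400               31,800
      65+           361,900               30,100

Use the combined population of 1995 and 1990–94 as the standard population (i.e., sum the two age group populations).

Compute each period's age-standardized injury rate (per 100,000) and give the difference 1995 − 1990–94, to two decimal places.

Combined standard total = 1,443,100; weights = 0.0841, 0.2389, 0.2042, 0.2011, 0.2716.
1995: 0.0841×372.6 + 0.2389×285.3 + 0.2042×442.2 + 0.2011×299.8 + 0.2716×569.4 = 404.7732 per 100,000.
1990–94: 0.0841×375.2 + 0.2389×256.6 + 0.2042×448.9 + 0.2011×268.0 + 0.2716×565.8 = 392.1301 per 100,000.
Difference = 404.7732 − 392.1301 = 12.6431.

12.64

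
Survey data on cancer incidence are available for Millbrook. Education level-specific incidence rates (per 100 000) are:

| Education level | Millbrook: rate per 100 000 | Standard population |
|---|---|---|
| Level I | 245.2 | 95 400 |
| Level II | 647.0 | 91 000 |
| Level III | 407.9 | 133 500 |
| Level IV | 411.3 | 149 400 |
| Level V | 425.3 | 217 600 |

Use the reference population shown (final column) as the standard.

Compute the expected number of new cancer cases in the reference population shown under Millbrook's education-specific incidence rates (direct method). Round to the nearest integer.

Expected new cancer cases = Σ (standard pop × education-specific rate ÷ 100 000)
= 95 400×245.2/100 000 + 91 000×647.0/100 000 + 133 500×407.9/100 000 + 149 400×411.3/100 000 + 217 600×425.3/100 000
= 233.92 + 588.77 + 544.55 + 614.48 + 925.45 = 2907.17.

2907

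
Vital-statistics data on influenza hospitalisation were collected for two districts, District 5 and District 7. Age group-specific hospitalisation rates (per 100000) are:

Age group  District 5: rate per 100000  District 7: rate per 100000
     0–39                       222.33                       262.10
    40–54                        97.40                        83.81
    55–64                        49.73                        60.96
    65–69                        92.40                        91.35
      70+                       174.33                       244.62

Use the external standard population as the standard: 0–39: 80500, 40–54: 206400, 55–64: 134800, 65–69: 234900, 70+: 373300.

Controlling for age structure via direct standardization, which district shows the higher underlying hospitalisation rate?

Standard total = 1029900; weights = 0.0782, 0.2004, 0.1309, 0.2281, 0.3625.
District 5: 0.0782×222.33 + 0.2004×97.40 + 0.1309×49.73 + 0.2281×92.40 + 0.3625×174.33 = 127.6694 per 100000.
District 7: 0.0782×262.10 + 0.2004×83.81 + 0.1309×60.96 + 0.2281×91.35 + 0.3625×244.62 = 154.7622 per 100000.

District 7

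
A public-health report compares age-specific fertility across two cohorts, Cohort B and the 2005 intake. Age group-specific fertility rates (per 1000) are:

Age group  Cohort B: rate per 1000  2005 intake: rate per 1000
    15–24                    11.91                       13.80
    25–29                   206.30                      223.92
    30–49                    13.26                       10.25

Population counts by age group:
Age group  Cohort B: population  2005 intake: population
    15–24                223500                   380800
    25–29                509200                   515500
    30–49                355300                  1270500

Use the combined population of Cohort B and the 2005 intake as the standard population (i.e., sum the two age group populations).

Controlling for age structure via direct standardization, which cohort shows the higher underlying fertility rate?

2005 intake

Combined standard total = 3254800; weights = 0.1857, 0.3148, 0.4995.
Cohort B: 0.1857×11.91 + 0.3148×206.30 + 0.4995×13.26 = 73.7836 per 1000.
The 2005 intake: 0.1857×13.80 + 0.3148×223.92 + 0.4995×10.25 = 78.1783 per 1000.
The crude rates (103.33 vs 61.71) would put Cohort B higher, but that reflects its age composition; once standardized to a common age structure, the 2005 intake has the higher underlying rate.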